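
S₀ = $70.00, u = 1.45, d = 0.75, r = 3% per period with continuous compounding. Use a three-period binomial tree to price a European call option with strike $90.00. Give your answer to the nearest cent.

Risk-neutral probability p = (e^0.03 − 0.75)/(1.45 − 0.75) = 0.2805/0.7000 = 0.4006
Terminal stock prices: S_uuu = 213.4, S_uud = 110.4, S_udd = 57.09, S_ddd = 29.53
Terminal payoffs (S − K): max(123.4, 0) = 123.4, max(20.38, 0) = 20.38, max(-32.91, 0) = 0, max(-60.47, 0) = 0
Node uu (S = 147.2): V_uu = e^(−0.03)·[0.4006·123.4038 + 0.5994·20.3813] = 59.8349
Node ud (S = 76.12): V_ud = e^(−0.03)·[0.4006·20.3813 + 0.5994·0.0000] = 7.9244
Node dd (S = 39.38): V_dd = e^(−0.03)·[0.4006·0.0000 + 0.5994·0.0000] = 0.0000
Node u (S = 101.5): V_u = e^(−0.03)·[0.4006·59.8349 + 0.5994·7.9244] = 27.8734
Node d (S = 52.5): V_d = e^(−0.03)·[0.4006·7.9244 + 0.5994·0.0000] = 3.0811
Node 0 (S = 70): V_0 = e^(−0.03)·[0.4006·27.8734 + 0.5994·3.0811] = 12.6295

$12.63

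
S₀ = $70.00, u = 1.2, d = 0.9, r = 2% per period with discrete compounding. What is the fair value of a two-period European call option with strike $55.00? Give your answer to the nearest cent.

Risk-neutral probability p = (1 + 0.02 − 0.9)/(1.2 − 0.9) = 0.1200/0.3000 = 0.4000
Terminal stock prices: S_uu = 100.8, S_ud = 75.6, S_dd = 56.7
Terminal payoffs (S − K): max(45.8, 0) = 45.8, max(20.6, 0) = 20.6, max(1.7, 0) = 1.7
Node u (S = 84): V_u = 1/1.02·[0.4000·45.8000 + 0.6000·20.6000] = 30.0784
Node d (S = 63): V_d = 1/1.02·[0.4000·20.6000 + 0.6000·1.7000] = 9.0784
Node 0 (S = 70): V_0 = 1/1.02·[0.4000·30.0784 + 0.6000·9.0784] = 17.1357

$17.14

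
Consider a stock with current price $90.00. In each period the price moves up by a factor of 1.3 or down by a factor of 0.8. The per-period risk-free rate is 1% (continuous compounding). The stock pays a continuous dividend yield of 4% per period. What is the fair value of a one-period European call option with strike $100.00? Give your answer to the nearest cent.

$5.74

Per-period risk-free factor R = e^0.01 = 1.0101; dividend-adjusted growth = e^(0.01−0.04) = 0.9704.
Risk-neutral probability p = (0.9704 − 0.8)/(1.3 − 0.8) = 0.1704/0.5000 = 0.3409
Terminal stock prices: S_u = 117, S_d = 72
Terminal payoffs (S − K): max(17, 0) = 17, max(-28, 0) = 0
Node 0 (S = 90): V_0 = e^(−0.01)·[0.3409·17.0000 + 0.6591·0.0000] = 5.7375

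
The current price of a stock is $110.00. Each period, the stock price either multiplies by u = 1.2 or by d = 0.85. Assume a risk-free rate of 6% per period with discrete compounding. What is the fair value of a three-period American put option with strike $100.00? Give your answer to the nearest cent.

Risk-neutral probability p = (1 + 0.06 − 0.85)/(1.2 − 0.85) = 0.2100/0.3500 = 0.6000
Terminal stock prices: S_uuu = 190.1, S_uud = 134.6, S_udd = 95.37, S_ddd = 67.55
Terminal payoffs (K − S): max(-90.08, 0) = 0, max(-34.64, 0) = 0, max(4.63, 0) = 4.63, max(32.45, 0) = 32.45
Node uu (S = 158.4): continuation = 1/1.06·[0.6000·0.0000 + 0.4000·0.0000] = 0.0000; exercise value = 0.0000 ≤ continuation, so V_uu = 0.0000
Node ud (S = 112.2): continuation = 1/1.06·[0.6000·0.0000 + 0.4000·4.6300] = 1.7472; exercise value = 0.0000 ≤ continuation, so V_ud = 1.7472
Node dd (S = 79.47): continuation = 1/1.06·[0.6000·4.6300 + 0.4000·32.4463] = 14.8646; exercise value = 20.5250 > continuation, so V_dd = 20.5250 (exercise)
Node u (S = 132): continuation = 1/1.06·[0.6000·0.0000 + 0.4000·1.7472] = 0.6593; exercise value = 0.0000 ≤ continuation, so V_u = 0.6593
Node d (S = 93.5): continuation = 1/1.06·[0.6000·1.7472 + 0.4000·20.5250] = 8.7342; exercise value = 6.5000 ≤ continuation, so V_d = 8.7342
Node 0 (S = 110): continuation = 1/1.06·[0.6000·0.6593 + 0.4000·8.7342] = 3.6691; exercise value = 0.0000 ≤ continuation, so V_0 = 3.6691

$3.67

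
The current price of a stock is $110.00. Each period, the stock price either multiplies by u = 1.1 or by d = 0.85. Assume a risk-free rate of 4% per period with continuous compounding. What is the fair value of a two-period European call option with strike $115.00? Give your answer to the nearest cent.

Risk-neutral probability p = (e^0.04 − 0.85)/(1.1 − 0.85) = 0.1908/0.2500 = 0.7632
Terminal stock prices: S_uu = 133.1, S_ud = 102.9, S_dd = 79.47
Terminal payoffs (S − K): max(18.1, 0) = 18.1, max(-12.15, 0) = 0, max(-35.53, 0) = 0
Node u (S = 121): V_u = e^(−0.04)·[0.7632·18.1000 + 0.2368·0.0000] = 13.2730
Node d (S = 93.5): V_d = e^(−0.04)·[0.7632·0.0000 + 0.2368·0.0000] = 0.0000
Node 0 (S = 110): V_0 = e^(−0.04)·[0.7632·13.2730 + 0.2368·0.0000] = 9.7333

$9.73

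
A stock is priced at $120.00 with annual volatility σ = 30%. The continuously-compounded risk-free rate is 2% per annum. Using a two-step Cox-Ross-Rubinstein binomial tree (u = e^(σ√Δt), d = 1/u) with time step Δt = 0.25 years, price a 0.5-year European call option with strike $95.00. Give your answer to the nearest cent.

$27.58

CRR parameters: u = e^(σ√Δt) = e^(0.3·√0.25) = 1.1618, d = 1/u = 0.8607
Per-period rate: rΔt = 0.02·0.25 = 0.005, so R = e^0.005 = 1.0050
Risk-neutral probability p = (e^0.005 − 0.8607)/(1.1618 − 0.8607) = 0.1443/0.3011 = 0.4792
Terminal stock prices: S_uu = 162, S_ud = 120, S_dd = 88.9
Terminal payoffs (S − K): max(66.98, 0) = 66.98, max(25, 0) = 25, max(-6.102, 0) = 0
Node u (S = 139.4): V_u = e^(−0.005)·[0.4792·66.9831 + 0.5208·25.0000] = 44.8939
Node d (S = 103.3): V_d = e^(−0.005)·[0.4792·25.0000 + 0.5208·0.0000] = 11.9206
Node 0 (S = 120): V_0 = e^(−0.005)·[0.4792·44.8939 + 0.5208·11.9206] = 27.5837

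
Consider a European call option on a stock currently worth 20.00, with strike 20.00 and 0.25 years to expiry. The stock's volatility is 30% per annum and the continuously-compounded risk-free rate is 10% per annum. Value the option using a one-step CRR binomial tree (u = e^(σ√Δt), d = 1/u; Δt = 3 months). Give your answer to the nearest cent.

1.73

CRR parameters: u = e^(σ√Δt) = e^(0.3·√0.25) = 1.1618, d = 1/u = 0.8607
Per-period rate: rΔt = 0.1·0.25 = 0.025, so R = e^0.025 = 1.0253
Risk-neutral probability p = (e^0.025 − 0.8607)/(1.1618 − 0.8607) = 0.1646/0.3011 = 0.5466
Terminal stock prices: S_u = 23.24, S_d = 17.21
Terminal payoffs (S − K): max(3.237, 0) = 3.237, max(-2.786, 0) = 0
Node 0 (S = 20): V_0 = e^(−0.025)·[0.5466·3.2367 + 0.4534·0.0000] = 1.7256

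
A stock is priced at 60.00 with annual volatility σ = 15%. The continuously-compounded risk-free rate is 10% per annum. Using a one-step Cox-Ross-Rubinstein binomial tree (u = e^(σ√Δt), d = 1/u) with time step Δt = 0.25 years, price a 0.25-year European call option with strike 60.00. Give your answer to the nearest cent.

CRR parameters: u = e^(σ√Δt) = e^(0.15·√0.25) = 1.0779, d = 1/u = 0.9277
Per-period rate: rΔt = 0.1·0.25 = 0.025, so R = e^0.025 = 1.0253
Risk-neutral probability p = (e^0.025 − 0.9277)/(1.0779 − 0.9277) = 0.0976/0.1501 = 0.6499
Terminal stock prices: S_u = 64.67, S_d = 55.66
Terminal payoffs (S − K): max(4.673, 0) = 4.673, max(-4.335, 0) = 0
Node 0 (S = 60): V_0 = e^(−0.025)·[0.6499·4.6730 + 0.3501·0.0000] = 2.9619

2.96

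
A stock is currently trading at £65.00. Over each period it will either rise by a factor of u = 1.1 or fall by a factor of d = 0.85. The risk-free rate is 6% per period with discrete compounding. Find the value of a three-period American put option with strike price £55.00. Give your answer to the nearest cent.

£0.30

Risk-neutral probability p = (1 + 0.06 − 0.85)/(1.1 − 0.85) = 0.2100/0.2500 = 0.8400
Terminal stock prices: S_uuu = 86.52, S_uud = 66.85, S_udd = 51.66, S_ddd = 39.92
Terminal payoffs (K − S): max(-31.52, 0) = 0, max(-11.85, 0) = 0, max(3.341, 0) = 3.341, max(15.08, 0) = 15.08
Node uu (S = 78.65): continuation = 1/1.06·[0.8400·0.0000 + 0.1600·0.0000] = 0.0000; exercise value = 0.0000 ≤ continuation, so V_uu = 0.0000
Node ud (S = 60.77): continuation = 1/1.06·[0.8400·0.0000 + 0.1600·3.3413] = 0.5043; exercise value = 0.0000 ≤ continuation, so V_ud = 0.5043
Node dd (S = 46.96): continuation = 1/1.06·[0.8400·3.3413 + 0.1600·15.0819] = 4.9243; exercise value = 8.0375 > continuation, so V_dd = 8.0375 (exercise)
Node u (S = 71.5): continuation = 1/1.06·[0.8400·0.0000 + 0.1600·0.5043] = 0.0761; exercise value = 0.0000 ≤ continuation, so V_u = 0.0761
Node d (S = 55.25): continuation = 1/1.06·[0.8400·0.5043 + 0.1600·8.0375] = 1.6129; exercise value = 0.0000 ≤ continuation, so V_d = 1.6129
Node 0 (S = 65): continuation = 1/1.06·[0.8400·0.0761 + 0.1600·1.6129] = 0.3038; exercise value = 0.0000 ≤ continuation, so V_0 = 0.3038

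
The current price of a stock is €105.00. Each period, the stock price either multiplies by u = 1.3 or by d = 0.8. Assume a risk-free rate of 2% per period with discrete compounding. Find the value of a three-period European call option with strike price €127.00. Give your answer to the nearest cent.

€12.91

Risk-neutral probability p = (1 + 0.02 − 0.8)/(1.3 − 0.8) = 0.2200/0.5000 = 0.4400
Terminal stock prices: S_uuu = 230.7, S_uud = 142, S_udd = 87.36, S_ddd = 53.76
Terminal payoffs (S − K): max(103.7, 0) = 103.7, max(14.96, 0) = 14.96, max(-39.64, 0) = 0, max(-73.24, 0) = 0
Node uu (S = 177.5): V_uu = 1/1.02·[0.4400·103.6850 + 0.5600·14.9600] = 52.9402
Node ud (S = 109.2): V_ud = 1/1.02·[0.4400·14.9600 + 0.5600·0.0000] = 6.4533
Node dd (S = 67.2): V_dd = 1/1.02·[0.4400·0.0000 + 0.5600·0.0000] = 0.0000
Node u (S = 136.5): V_u = 1/1.02·[0.4400·52.9402 + 0.5600·6.4533] = 26.3800
Node d (S = 84): V_d = 1/1.02·[0.4400·6.4533 + 0.5600·0.0000] = 2.7838
Node 0 (S = 105): V_0 = 1/1.02·[0.4400·26.3800 + 0.5600·2.7838] = 12.9079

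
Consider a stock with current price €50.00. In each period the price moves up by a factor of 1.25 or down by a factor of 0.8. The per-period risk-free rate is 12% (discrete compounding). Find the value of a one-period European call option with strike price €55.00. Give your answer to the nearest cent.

€4.76

Risk-neutral probability p = (1 + 0.12 − 0.8)/(1.25 − 0.8) = 0.3200/0.4500 = 0.7111
Terminal stock prices: S_u = 62.5, S_d = 40
Terminal payoffs (S − K): max(7.5, 0) = 7.5, max(-15, 0) = 0
Node 0 (S = 50): V_0 = 1/1.12·[0.7111·7.5000 + 0.2889·0.0000] = 4.7619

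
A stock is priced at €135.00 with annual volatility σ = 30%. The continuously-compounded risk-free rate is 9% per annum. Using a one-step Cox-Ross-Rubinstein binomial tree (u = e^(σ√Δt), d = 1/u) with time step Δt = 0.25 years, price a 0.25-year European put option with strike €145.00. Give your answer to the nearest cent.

CRR parameters: u = e^(σ√Δt) = e^(0.3·√0.25) = 1.1618, d = 1/u = 0.8607
Per-period rate: rΔt = 0.09·0.25 = 0.0225, so R = e^0.0225 = 1.0228
Risk-neutral probability p = (e^0.0225 − 0.8607)/(1.1618 − 0.8607) = 0.1620/0.3011 = 0.5381
Terminal stock prices: S_u = 156.8, S_d = 116.2
Terminal payoffs (K − S): max(-11.85, 0) = 0, max(28.8, 0) = 28.8
Node 0 (S = 135): V_0 = e^(−0.0225)·[0.5381·0.0000 + 0.4619·28.8044] = 13.0077

€13.01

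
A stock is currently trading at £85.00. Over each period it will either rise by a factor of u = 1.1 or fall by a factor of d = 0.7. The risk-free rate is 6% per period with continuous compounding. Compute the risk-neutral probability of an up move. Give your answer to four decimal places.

p = 0.9046

Risk-neutral probability p = (e^0.06 − 0.7)/(1.1 − 0.7) = 0.3618/0.4000 = 0.9046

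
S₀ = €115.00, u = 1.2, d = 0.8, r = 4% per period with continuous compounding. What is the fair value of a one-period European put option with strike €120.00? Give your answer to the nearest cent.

€10.71

Risk-neutral probability p = (e^0.04 − 0.8)/(1.2 − 0.8) = 0.2408/0.4000 = 0.6020
Terminal stock prices: S_u = 138, S_d = 92
Terminal payoffs (K − S): max(-18, 0) = 0, max(28, 0) = 28
Node 0 (S = 115): V_0 = e^(−0.04)·[0.6020·0.0000 + 0.3980·28.0000] = 10.7063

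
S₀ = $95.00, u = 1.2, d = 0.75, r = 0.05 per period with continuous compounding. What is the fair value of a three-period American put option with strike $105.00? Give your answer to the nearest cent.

Risk-neutral probability p = (e^0.05 − 0.75)/(1.2 − 0.75) = 0.3013/0.4500 = 0.6695
Terminal stock prices: S_uuu = 164.2, S_uud = 102.6, S_udd = 64.12, S_ddd = 40.08
Terminal payoffs (K − S): max(-59.16, 0) = 0, max(2.4, 0) = 2.4, max(40.88, 0) = 40.88, max(64.92, 0) = 64.92
Node uu (S = 136.8): continuation = e^(−0.05)·[0.6695·0.0000 + 0.3305·2.4000] = 0.7545; exercise value = 0.0000 ≤ continuation, so V_uu = 0.7545
Node ud (S = 85.5): continuation = e^(−0.05)·[0.6695·2.4000 + 0.3305·40.8750] = 14.3791; exercise value = 19.5000 > continuation, so V_ud = 19.5000 (exercise)
Node dd (S = 53.44): continuation = e^(−0.05)·[0.6695·40.8750 + 0.3305·64.9219] = 46.4416; exercise value = 51.5625 > continuation, so V_dd = 51.5625 (exercise)
Node u (S = 114): continuation = e^(−0.05)·[0.6695·0.7545 + 0.3305·19.5000] = 6.6111; exercise value = 0.0000 ≤ continuation, so V_u = 6.6111
Node d (S = 71.25): continuation = e^(−0.05)·[0.6695·19.5000 + 0.3305·51.5625] = 28.6291; exercise value = 33.7500 > continuation, so V_d = 33.7500 (exercise)
Node 0 (S = 95): continuation = e^(−0.05)·[0.6695·6.6111 + 0.3305·33.7500] = 14.8209; exercise value = 10.0000 ≤ continuation, so V_0 = 14.8209

$14.82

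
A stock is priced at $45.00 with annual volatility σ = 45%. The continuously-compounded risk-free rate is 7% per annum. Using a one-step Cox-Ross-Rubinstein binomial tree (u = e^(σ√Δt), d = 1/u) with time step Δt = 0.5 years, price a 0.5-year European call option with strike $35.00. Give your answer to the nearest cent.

CRR parameters: u = e^(σ√Δt) = e^(0.45·√0.5) = 1.3746, d = 1/u = 0.7275
Per-period rate: rΔt = 0.07·0.5 = 0.035, so R = e^0.035 = 1.0356
Risk-neutral probability p = (e^0.035 − 0.7275)/(1.3746 − 0.7275) = 0.3082/0.6472 = 0.4762
Terminal stock prices: S_u = 61.86, S_d = 32.74
Terminal payoffs (S − K): max(26.86, 0) = 26.86, max(-2.264, 0) = 0
Node 0 (S = 45): V_0 = e^(−0.035)·[0.4762·26.8592 + 0.5238·0.0000] = 12.3492

$12.35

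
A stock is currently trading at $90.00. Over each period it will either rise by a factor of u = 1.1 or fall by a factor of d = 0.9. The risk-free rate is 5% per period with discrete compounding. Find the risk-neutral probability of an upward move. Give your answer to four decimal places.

Risk-neutral probability p = (1 + 0.05 − 0.9)/(1.1 − 0.9) = 0.1500/0.2000 = 0.7500

p = 0.7500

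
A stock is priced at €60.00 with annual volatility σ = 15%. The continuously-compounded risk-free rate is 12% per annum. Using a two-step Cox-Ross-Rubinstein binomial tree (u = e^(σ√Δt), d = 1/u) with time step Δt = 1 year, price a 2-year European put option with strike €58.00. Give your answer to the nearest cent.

€0.14

CRR parameters: u = e^(σ√Δt) = e^(0.15·√1) = 1.1618, d = 1/u = 0.8607
Per-period rate: rΔt = 0.12·1 = 0.12, so R = e^0.12 = 1.1275
Risk-neutral probability p = (e^0.12 − 0.8607)/(1.1618 − 0.8607) = 0.2668/0.3011 = 0.8860
Terminal stock prices: S_uu = 80.99, S_ud = 60, S_dd = 44.45
Terminal payoffs (K − S): max(-22.99, 0) = 0, max(-2, 0) = 0, max(13.55, 0) = 13.55
Node u (S = 69.71): V_u = e^(−0.12)·[0.8860·0.0000 + 0.1140·0.0000] = 0.0000
Node d (S = 51.64): V_d = e^(−0.12)·[0.8860·0.0000 + 0.1140·13.5509] = 1.3705
Node 0 (S = 60): V_0 = e^(−0.12)·[0.8860·0.0000 + 0.1140·1.3705] = 0.1386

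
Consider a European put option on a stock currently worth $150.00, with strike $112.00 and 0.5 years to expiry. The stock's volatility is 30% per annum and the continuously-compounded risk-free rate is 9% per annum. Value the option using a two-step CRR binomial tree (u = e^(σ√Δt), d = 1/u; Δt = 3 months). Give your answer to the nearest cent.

CRR parameters: u = e^(σ√Δt) = e^(0.3·√0.25) = 1.1618, d = 1/u = 0.8607
Per-period rate: rΔt = 0.09·0.25 = 0.0225, so R = e^0.0225 = 1.0228
Risk-neutral probability p = (e^0.0225 − 0.8607)/(1.1618 − 0.8607) = 0.1620/0.3011 = 0.5381
Terminal stock prices: S_uu = 202.5, S_ud = 150, S_dd = 111.1
Terminal payoffs (K − S): max(-90.48, 0) = 0, max(-38, 0) = 0, max(0.8773, 0) = 0.8773
Node u (S = 174.3): V_u = e^(−0.0225)·[0.5381·0.0000 + 0.4619·0.0000] = 0.0000
Node d (S = 129.1): V_d = e^(−0.0225)·[0.5381·0.0000 + 0.4619·0.8773] = 0.3962
Node 0 (S = 150): V_0 = e^(−0.0225)·[0.5381·0.0000 + 0.4619·0.3962] = 0.1789

$0.18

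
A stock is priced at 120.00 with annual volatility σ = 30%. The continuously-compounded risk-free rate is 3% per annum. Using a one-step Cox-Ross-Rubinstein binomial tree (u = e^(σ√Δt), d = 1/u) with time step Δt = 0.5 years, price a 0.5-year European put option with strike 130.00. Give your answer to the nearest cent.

16.79

CRR parameters: u = e^(σ√Δt) = e^(0.3·√0.5) = 1.2363, d = 1/u = 0.8089
Per-period rate: rΔt = 0.03·0.5 = 0.015, so R = e^0.015 = 1.0151
Risk-neutral probability p = (e^0.015 − 0.8089)/(1.2363 − 0.8089) = 0.2063/0.4275 = 0.4825
Terminal stock prices: S_u = 148.4, S_d = 97.06
Terminal payoffs (K − S): max(-18.36, 0) = 0, max(32.94, 0) = 32.94
Node 0 (S = 120): V_0 = e^(−0.015)·[0.4825·0.0000 + 0.5175·32.9371] = 16.7905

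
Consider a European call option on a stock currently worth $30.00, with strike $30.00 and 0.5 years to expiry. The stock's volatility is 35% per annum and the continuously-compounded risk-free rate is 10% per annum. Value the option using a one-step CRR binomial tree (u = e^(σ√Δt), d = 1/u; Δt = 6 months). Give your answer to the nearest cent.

CRR parameters: u = e^(σ√Δt) = e^(0.35·√0.5) = 1.2808, d = 1/u = 0.7808
Per-period rate: rΔt = 0.1·0.5 = 0.05, so R = e^0.05 = 1.0513
Risk-neutral probability p = (e^0.05 − 0.7808)/(1.2808 − 0.7808) = 0.2705/0.5000 = 0.5410
Terminal stock prices: S_u = 38.42, S_d = 23.42
Terminal payoffs (S − K): max(8.424, 0) = 8.424, max(-6.577, 0) = 0
Node 0 (S = 30): V_0 = e^(−0.05)·[0.5410·8.4241 + 0.4590·0.0000] = 4.3350

$4.33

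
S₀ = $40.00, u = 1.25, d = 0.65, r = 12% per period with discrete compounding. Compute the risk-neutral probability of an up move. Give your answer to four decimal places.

Risk-neutral probability p = (1 + 0.12 − 0.65)/(1.25 − 0.65) = 0.4700/0.6000 = 0.7833

p = 0.7833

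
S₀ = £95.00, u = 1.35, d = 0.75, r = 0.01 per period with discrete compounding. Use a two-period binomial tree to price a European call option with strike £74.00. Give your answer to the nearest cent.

£28.93

Risk-neutral probability p = (1 + 0.01 − 0.75)/(1.35 − 0.75) = 0.2600/0.6000 = 0.4333
Terminal stock prices: S_uu = 173.1, S_ud = 96.19, S_dd = 53.44
Terminal payoffs (S − K): max(99.14, 0) = 99.14, max(22.19, 0) = 22.19, max(-20.56, 0) = 0
Node u (S = 128.2): V_u = 1/1.01·[0.4333·99.1375 + 0.5667·22.1875] = 54.9827
Node d (S = 71.25): V_d = 1/1.01·[0.4333·22.1875 + 0.5667·0.0000] = 9.5194
Node 0 (S = 95): V_0 = 1/1.01·[0.4333·54.9827 + 0.5667·9.5194] = 28.9308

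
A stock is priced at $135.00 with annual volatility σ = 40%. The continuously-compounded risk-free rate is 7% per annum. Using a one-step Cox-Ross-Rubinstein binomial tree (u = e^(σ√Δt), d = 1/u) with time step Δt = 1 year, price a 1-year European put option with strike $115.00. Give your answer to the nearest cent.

$11.66

CRR parameters: u = e^(σ√Δt) = e^(0.4·√1) = 1.4918, d = 1/u = 0.6703
Per-period rate: rΔt = 0.07·1 = 0.07, so R = e^0.07 = 1.0725
Risk-neutral probability p = (e^0.07 − 0.6703)/(1.4918 − 0.6703) = 0.4022/0.8215 = 0.4896
Terminal stock prices: S_u = 201.4, S_d = 90.49
Terminal payoffs (K − S): max(-86.4, 0) = 0, max(24.51, 0) = 24.51
Node 0 (S = 135): V_0 = e^(−0.07)·[0.4896·0.0000 + 0.5104·24.5068] = 11.6632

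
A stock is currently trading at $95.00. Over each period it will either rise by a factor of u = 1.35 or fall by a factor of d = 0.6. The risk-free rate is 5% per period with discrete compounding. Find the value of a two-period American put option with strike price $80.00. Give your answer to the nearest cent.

Risk-neutral probability p = (1 + 0.05 − 0.6)/(1.35 − 0.6) = 0.4500/0.7500 = 0.6000
Terminal stock prices: S_uu = 173.1, S_ud = 76.95, S_dd = 34.2
Terminal payoffs (K − S): max(-93.14, 0) = 0, max(3.05, 0) = 3.05, max(45.8, 0) = 45.8
Node u (S = 128.2): continuation = 1/1.05·[0.6000·0.0000 + 0.4000·3.0500] = 1.1619; exercise value = 0.0000 ≤ continuation, so V_u = 1.1619
Node d (S = 57): continuation = 1/1.05·[0.6000·3.0500 + 0.4000·45.8000] = 19.1905; exercise value = 23.0000 > continuation, so V_d = 23.0000 (exercise)
Node 0 (S = 95): continuation = 1/1.05·[0.6000·1.1619 + 0.4000·23.0000] = 9.4259; exercise value = 0.0000 ≤ continuation, so V_0 = 9.4259

$9.43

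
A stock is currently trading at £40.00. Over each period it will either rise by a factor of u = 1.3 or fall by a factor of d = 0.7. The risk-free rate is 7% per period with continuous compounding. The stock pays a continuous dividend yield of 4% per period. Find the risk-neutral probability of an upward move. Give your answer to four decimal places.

p = 0.5508

Per-period risk-free factor R = e^0.07 = 1.0725; dividend-adjusted growth = e^(0.07−0.04) = 1.0305.
Risk-neutral probability p = (1.0305 − 0.7)/(1.3 − 0.7) = 0.3305/0.6000 = 0.5508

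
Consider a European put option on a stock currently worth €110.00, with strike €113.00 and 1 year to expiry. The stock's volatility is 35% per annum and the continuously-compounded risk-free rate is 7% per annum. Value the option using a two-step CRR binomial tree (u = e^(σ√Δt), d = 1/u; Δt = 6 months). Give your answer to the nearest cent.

€11.70

CRR parameters: u = e^(σ√Δt) = e^(0.35·√0.5) = 1.2808, d = 1/u = 0.7808
Per-period rate: rΔt = 0.07·0.5 = 0.035, so R = e^0.035 = 1.0356
Risk-neutral probability p = (e^0.035 − 0.7808)/(1.2808 − 0.7808) = 0.2549/0.5000 = 0.5097
Terminal stock prices: S_uu = 180.5, S_ud = 110, S_dd = 67.05
Terminal payoffs (K − S): max(-67.45, 0) = 0, max(3, 0) = 3, max(45.95, 0) = 45.95
Node u (S = 140.9): V_u = e^(−0.035)·[0.5097·0.0000 + 0.4903·3.0000] = 1.4204
Node d (S = 85.88): V_d = e^(−0.035)·[0.5097·3.0000 + 0.4903·45.9455] = 23.2298
Node 0 (S = 110): V_0 = e^(−0.035)·[0.5097·1.4204 + 0.4903·23.2298] = 11.6974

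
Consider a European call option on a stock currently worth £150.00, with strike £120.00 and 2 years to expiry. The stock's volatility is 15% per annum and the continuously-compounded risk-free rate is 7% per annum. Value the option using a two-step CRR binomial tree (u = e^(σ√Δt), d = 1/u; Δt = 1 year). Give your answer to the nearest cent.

£46.36

CRR parameters: u = e^(σ√Δt) = e^(0.15·√1) = 1.1618, d = 1/u = 0.8607
Per-period rate: rΔt = 0.07·1 = 0.07, so R = e^0.07 = 1.0725
Risk-neutral probability p = (e^0.07 − 0.8607)/(1.1618 − 0.8607) = 0.2118/0.3011 = 0.7034
Terminal stock prices: S_uu = 202.5, S_ud = 150, S_dd = 111.1
Terminal payoffs (S − K): max(82.48, 0) = 82.48, max(30, 0) = 30, max(-8.877, 0) = 0
Node u (S = 174.3): V_u = e^(−0.07)·[0.7034·82.4788 + 0.2966·30.0000] = 62.3879
Node d (S = 129.1): V_d = e^(−0.07)·[0.7034·30.0000 + 0.2966·0.0000] = 19.6743
Node 0 (S = 150): V_0 = e^(−0.07)·[0.7034·62.3879 + 0.2966·19.6743] = 46.3561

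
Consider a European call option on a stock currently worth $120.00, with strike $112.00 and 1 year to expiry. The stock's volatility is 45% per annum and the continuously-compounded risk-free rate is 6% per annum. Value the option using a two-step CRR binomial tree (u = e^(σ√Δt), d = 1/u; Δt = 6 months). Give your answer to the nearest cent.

$27.44

CRR parameters: u = e^(σ√Δt) = e^(0.45·√0.5) = 1.3746, d = 1/u = 0.7275
Per-period rate: rΔt = 0.06·0.5 = 0.03, so R = e^0.03 = 1.0305
Risk-neutral probability p = (e^0.03 − 0.7275)/(1.3746 − 0.7275) = 0.3030/0.6472 = 0.4682
Terminal stock prices: S_uu = 226.8, S_ud = 120, S_dd = 63.5
Terminal payoffs (S − K): max(114.8, 0) = 114.8, max(8, 0) = 8, max(-48.5, 0) = 0
Node u (S = 165): V_u = e^(−0.03)·[0.4682·114.7590 + 0.5318·8.0000] = 56.2679
Node d (S = 87.3): V_d = e^(−0.03)·[0.4682·8.0000 + 0.5318·0.0000] = 3.6347
Node 0 (S = 120): V_0 = e^(−0.03)·[0.4682·56.2679 + 0.5318·3.6347] = 27.4404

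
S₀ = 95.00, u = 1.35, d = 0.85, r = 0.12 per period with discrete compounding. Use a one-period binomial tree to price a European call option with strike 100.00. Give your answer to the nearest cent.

13.62

Risk-neutral probability p = (1 + 0.12 − 0.85)/(1.35 − 0.85) = 0.2700/0.5000 = 0.5400
Terminal stock prices: S_u = 128.2, S_d = 80.75
Terminal payoffs (S − K): max(28.25, 0) = 28.25, max(-19.25, 0) = 0
Node 0 (S = 95): V_0 = 1/1.12·[0.5400·28.2500 + 0.4600·0.0000] = 13.6205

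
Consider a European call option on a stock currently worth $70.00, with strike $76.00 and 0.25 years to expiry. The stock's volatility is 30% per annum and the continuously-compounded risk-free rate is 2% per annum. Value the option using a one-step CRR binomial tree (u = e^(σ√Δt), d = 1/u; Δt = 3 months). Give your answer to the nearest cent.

CRR parameters: u = e^(σ√Δt) = e^(0.3·√0.25) = 1.1618, d = 1/u = 0.8607
Per-period rate: rΔt = 0.02·0.25 = 0.005, so R = e^0.005 = 1.0050
Risk-neutral probability p = (e^0.005 − 0.8607)/(1.1618 − 0.8607) = 0.1443/0.3011 = 0.4792
Terminal stock prices: S_u = 81.33, S_d = 60.25
Terminal payoffs (S − K): max(5.328, 0) = 5.328, max(-15.75, 0) = 0
Node 0 (S = 70): V_0 = e^(−0.005)·[0.4792·5.3284 + 0.5208·0.0000] = 2.5407

$2.54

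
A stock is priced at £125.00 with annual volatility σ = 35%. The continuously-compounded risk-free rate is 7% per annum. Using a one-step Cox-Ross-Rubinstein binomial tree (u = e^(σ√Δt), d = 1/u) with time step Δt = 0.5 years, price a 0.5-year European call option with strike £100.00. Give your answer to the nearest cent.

£29.58

CRR parameters: u = e^(σ√Δt) = e^(0.35·√0.5) = 1.2808, d = 1/u = 0.7808
Per-period rate: rΔt = 0.07·0.5 = 0.035, so R = e^0.035 = 1.0356
Risk-neutral probability p = (e^0.035 − 0.7808)/(1.2808 − 0.7808) = 0.2549/0.5000 = 0.5097
Terminal stock prices: S_u = 160.1, S_d = 97.6
Terminal payoffs (S − K): max(60.1, 0) = 60.1, max(-2.405, 0) = 0
Node 0 (S = 125): V_0 = e^(−0.035)·[0.5097·60.1004 + 0.4903·0.0000] = 29.5781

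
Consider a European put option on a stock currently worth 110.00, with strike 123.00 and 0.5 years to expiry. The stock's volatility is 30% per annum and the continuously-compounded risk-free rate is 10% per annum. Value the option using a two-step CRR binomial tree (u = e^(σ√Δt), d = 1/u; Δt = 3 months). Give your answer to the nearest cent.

14.24

CRR parameters: u = e^(σ√Δt) = e^(0.3·√0.25) = 1.1618, d = 1/u = 0.8607
Per-period rate: rΔt = 0.1·0.25 = 0.025, so R = e^0.025 = 1.0253
Risk-neutral probability p = (e^0.025 − 0.8607)/(1.1618 − 0.8607) = 0.1646/0.3011 = 0.5466
Terminal stock prices: S_uu = 148.5, S_ud = 110, S_dd = 81.49
Terminal payoffs (K − S): max(-25.48, 0) = 0, max(13, 0) = 13, max(41.51, 0) = 41.51
Node u (S = 127.8): V_u = e^(−0.025)·[0.5466·0.0000 + 0.4534·13.0000] = 5.7482
Node d (S = 94.68): V_d = e^(−0.025)·[0.5466·13.0000 + 0.4534·41.5100] = 25.2852
Node 0 (S = 110): V_0 = e^(−0.025)·[0.5466·5.7482 + 0.4534·25.2852] = 14.2449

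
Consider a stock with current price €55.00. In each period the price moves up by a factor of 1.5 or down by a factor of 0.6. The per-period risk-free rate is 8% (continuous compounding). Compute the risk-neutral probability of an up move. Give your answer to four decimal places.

p = 0.5370

Risk-neutral probability p = (e^0.08 − 0.6)/(1.5 − 0.6) = 0.4833/0.9000 = 0.5370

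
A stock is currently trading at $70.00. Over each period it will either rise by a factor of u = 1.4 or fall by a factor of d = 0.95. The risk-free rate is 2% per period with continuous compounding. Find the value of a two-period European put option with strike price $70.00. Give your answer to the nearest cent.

$4.67

Risk-neutral probability p = (e^0.02 − 0.95)/(1.4 − 0.95) = 0.0702/0.4500 = 0.1560
Terminal stock prices: S_uu = 137.2, S_ud = 93.1, S_dd = 63.17
Terminal payoffs (K − S): max(-67.2, 0) = 0, max(-23.1, 0) = 0, max(6.825, 0) = 6.825
Node u (S = 98): V_u = e^(−0.02)·[0.1560·0.0000 + 0.8440·0.0000] = 0.0000
Node d (S = 66.5): V_d = e^(−0.02)·[0.1560·0.0000 + 0.8440·6.8250] = 5.6462
Node 0 (S = 70): V_0 = e^(−0.02)·[0.1560·0.0000 + 0.8440·5.6462] = 4.6710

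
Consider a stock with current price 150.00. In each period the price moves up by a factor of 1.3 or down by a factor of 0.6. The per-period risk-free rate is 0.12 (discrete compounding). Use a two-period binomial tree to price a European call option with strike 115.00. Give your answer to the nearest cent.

61.54

Risk-neutral probability p = (1 + 0.12 − 0.6)/(1.3 − 0.6) = 0.5200/0.7000 = 0.7429
Terminal stock prices: S_uu = 253.5, S_ud = 117, S_dd = 54
Terminal payoffs (S − K): max(138.5, 0) = 138.5, max(2, 0) = 2, max(-61, 0) = 0
Node u (S = 195): V_u = 1/1.12·[0.7429·138.5000 + 0.2571·2.0000] = 92.3214
Node d (S = 90): V_d = 1/1.12·[0.7429·2.0000 + 0.2571·0.0000] = 1.3265
Node 0 (S = 150): V_0 = 1/1.12·[0.7429·92.3214 + 0.2571·1.3265] = 61.5382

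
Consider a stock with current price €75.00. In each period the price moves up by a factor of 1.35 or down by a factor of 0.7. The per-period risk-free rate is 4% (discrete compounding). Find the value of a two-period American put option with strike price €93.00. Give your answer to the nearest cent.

Risk-neutral probability p = (1 + 0.04 − 0.7)/(1.35 − 0.7) = 0.3400/0.6500 = 0.5231
Terminal stock prices: S_uu = 136.7, S_ud = 70.88, S_dd = 36.75
Terminal payoffs (K − S): max(-43.69, 0) = 0, max(22.12, 0) = 22.12, max(56.25, 0) = 56.25
Node u (S = 101.2): continuation = 1/1.04·[0.5231·0.0000 + 0.4769·22.1250] = 10.1461; exercise value = 0.0000 ≤ continuation, so V_u = 10.1461
Node d (S = 52.5): continuation = 1/1.04·[0.5231·22.1250 + 0.4769·56.2500] = 36.9231; exercise value = 40.5000 > continuation, so V_d = 40.5000 (exercise)
Node 0 (S = 75): continuation = 1/1.04·[0.5231·10.1461 + 0.4769·40.5000] = 23.6755; exercise value = 18.0000 ≤ continuation, so V_0 = 23.6755

€23.68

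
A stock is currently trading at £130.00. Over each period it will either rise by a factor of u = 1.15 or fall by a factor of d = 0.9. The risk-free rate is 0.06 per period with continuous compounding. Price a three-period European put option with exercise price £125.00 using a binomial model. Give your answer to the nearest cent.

Risk-neutral probability p = (e^0.06 − 0.9)/(1.15 − 0.9) = 0.1618/0.2500 = 0.6473
Terminal stock prices: S_uuu = 197.7, S_uud = 154.7, S_udd = 121.1, S_ddd = 94.77
Terminal payoffs (K − S): max(-72.71, 0) = 0, max(-29.73, 0) = 0, max(3.905, 0) = 3.905, max(30.23, 0) = 30.23
Node uu (S = 171.9): V_uu = e^(−0.06)·[0.6473·0.0000 + 0.3527·0.0000] = 0.0000
Node ud (S = 134.6): V_ud = e^(−0.06)·[0.6473·0.0000 + 0.3527·3.9050] = 1.2969
Node dd (S = 105.3): V_dd = e^(−0.06)·[0.6473·3.9050 + 0.3527·30.2300] = 12.4206
Node u (S = 149.5): V_u = e^(−0.06)·[0.6473·0.0000 + 0.3527·1.2969] = 0.4307
Node d (S = 117): V_d = e^(−0.06)·[0.6473·1.2969 + 0.3527·12.4206] = 4.9157
Node 0 (S = 130): V_0 = e^(−0.06)·[0.6473·0.4307 + 0.3527·4.9157] = 1.8952

£1.90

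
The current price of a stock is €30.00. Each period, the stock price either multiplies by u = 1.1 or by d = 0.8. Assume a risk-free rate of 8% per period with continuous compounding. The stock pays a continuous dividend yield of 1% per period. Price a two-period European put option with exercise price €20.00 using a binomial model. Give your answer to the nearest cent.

Per-period risk-free factor R = e^0.08 = 1.0833; dividend-adjusted growth = e^(0.08−0.01) = 1.0725.
Risk-neutral probability p = (1.0725 − 0.8)/(1.1 − 0.8) = 0.2725/0.3000 = 0.9084
Terminal stock prices: S_uu = 36.3, S_ud = 26.4, S_dd = 19.2
Terminal payoffs (K − S): max(-16.3, 0) = 0, max(-6.4, 0) = 0, max(0.8, 0) = 0.8
Node u (S = 33): V_u = e^(−0.08)·[0.9084·0.0000 + 0.0916·0.0000] = 0.0000
Node d (S = 24): V_d = e^(−0.08)·[0.9084·0.0000 + 0.0916·0.8000] = 0.0677
Node 0 (S = 30): V_0 = e^(−0.08)·[0.9084·0.0000 + 0.0916·0.0677] = 0.0057

€0.01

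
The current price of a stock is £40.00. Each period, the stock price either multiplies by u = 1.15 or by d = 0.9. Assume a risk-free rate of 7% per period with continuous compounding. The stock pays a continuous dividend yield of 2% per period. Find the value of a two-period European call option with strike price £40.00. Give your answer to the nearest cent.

Per-period risk-free factor R = e^0.07 = 1.0725; dividend-adjusted growth = e^(0.07−0.02) = 1.0513.
Risk-neutral probability p = (1.0513 − 0.9)/(1.15 − 0.9) = 0.1513/0.2500 = 0.6051
Terminal stock prices: S_uu = 52.9, S_ud = 41.4, S_dd = 32.4
Terminal payoffs (S − K): max(12.9, 0) = 12.9, max(1.4, 0) = 1.4, max(-7.6, 0) = 0
Node u (S = 46): V_u = e^(−0.07)·[0.6051·12.9000 + 0.3949·1.4000] = 7.7934
Node d (S = 36): V_d = e^(−0.07)·[0.6051·1.4000 + 0.3949·0.0000] = 0.7898
Node 0 (S = 40): V_0 = e^(−0.07)·[0.6051·7.7934 + 0.3949·0.7898] = 4.6877

£4.69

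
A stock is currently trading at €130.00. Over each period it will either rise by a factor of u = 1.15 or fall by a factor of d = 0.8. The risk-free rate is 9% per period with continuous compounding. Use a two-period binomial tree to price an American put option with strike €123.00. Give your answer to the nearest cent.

Risk-neutral probability p = (e^0.09 − 0.8)/(1.15 − 0.8) = 0.2942/0.3500 = 0.8405
Terminal stock prices: S_uu = 171.9, S_ud = 119.6, S_dd = 83.2
Terminal payoffs (K − S): max(-48.92, 0) = 0, max(3.4, 0) = 3.4, max(39.8, 0) = 39.8
Node u (S = 149.5): continuation = e^(−0.09)·[0.8405·0.0000 + 0.1595·3.4000] = 0.4956; exercise value = 0.0000 ≤ continuation, so V_u = 0.4956
Node d (S = 104): continuation = e^(−0.09)·[0.8405·3.4000 + 0.1595·39.8000] = 8.4135; exercise value = 19.0000 > continuation, so V_d = 19.0000 (exercise)
Node 0 (S = 130): continuation = e^(−0.09)·[0.8405·0.4956 + 0.1595·19.0000] = 3.1504; exercise value = 0.0000 ≤ continuation, so V_0 = 3.1504

€3.15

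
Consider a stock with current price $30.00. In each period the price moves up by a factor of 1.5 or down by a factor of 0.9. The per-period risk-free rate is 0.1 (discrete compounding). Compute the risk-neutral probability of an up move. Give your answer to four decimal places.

Risk-neutral probability p = (1 + 0.1 − 0.9)/(1.5 − 0.9) = 0.2000/0.6000 = 0.3333

p = 0.3333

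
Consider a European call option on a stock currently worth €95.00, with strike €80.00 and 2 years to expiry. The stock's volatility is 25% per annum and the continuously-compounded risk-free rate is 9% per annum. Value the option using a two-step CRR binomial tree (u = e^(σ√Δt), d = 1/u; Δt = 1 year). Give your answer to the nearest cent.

CRR parameters: u = e^(σ√Δt) = e^(0.25·√1) = 1.2840, d = 1/u = 0.7788
Per-period rate: rΔt = 0.09·1 = 0.09, so R = e^0.09 = 1.0942
Risk-neutral probability p = (e^0.09 − 0.7788)/(1.2840 − 0.7788) = 0.3154/0.5052 = 0.6242
Terminal stock prices: S_uu = 156.6, S_ud = 95, S_dd = 57.62
Terminal payoffs (S − K): max(76.63, 0) = 76.63, max(15, 0) = 15, max(-22.38, 0) = 0
Node u (S = 122): V_u = e^(−0.09)·[0.6242·76.6285 + 0.3758·15.0000] = 48.8679
Node d (S = 73.99): V_d = e^(−0.09)·[0.6242·15.0000 + 0.3758·0.0000] = 8.5575
Node 0 (S = 95): V_0 = e^(−0.09)·[0.6242·48.8679 + 0.3758·8.5575] = 30.8180

€30.82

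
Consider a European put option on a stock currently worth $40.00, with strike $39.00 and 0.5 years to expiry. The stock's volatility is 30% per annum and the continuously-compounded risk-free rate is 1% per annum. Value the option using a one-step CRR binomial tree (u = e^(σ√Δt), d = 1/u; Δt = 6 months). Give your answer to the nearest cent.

CRR parameters: u = e^(σ√Δt) = e^(0.3·√0.5) = 1.2363, d = 1/u = 0.8089
Per-period rate: rΔt = 0.01·0.5 = 0.005, so R = e^0.005 = 1.0050
Risk-neutral probability p = (e^0.005 − 0.8089)/(1.2363 − 0.8089) = 0.1962/0.4275 = 0.4589
Terminal stock prices: S_u = 49.45, S_d = 32.35
Terminal payoffs (K − S): max(-10.45, 0) = 0, max(6.646, 0) = 6.646
Node 0 (S = 40): V_0 = e^(−0.005)·[0.4589·0.0000 + 0.5411·6.6457] = 3.5781

$3.58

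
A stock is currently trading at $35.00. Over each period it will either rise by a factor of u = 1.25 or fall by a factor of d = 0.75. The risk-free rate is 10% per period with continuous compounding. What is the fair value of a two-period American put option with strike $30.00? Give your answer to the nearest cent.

$0.98

Risk-neutral probability p = (e^0.1 − 0.75)/(1.25 − 0.75) = 0.3552/0.5000 = 0.7103
Terminal stock prices: S_uu = 54.69, S_ud = 32.81, S_dd = 19.69
Terminal payoffs (K − S): max(-24.69, 0) = 0, max(-2.812, 0) = 0, max(10.31, 0) = 10.31
Node u (S = 43.75): continuation = e^(−0.1)·[0.7103·0.0000 + 0.2897·0.0000] = 0.0000; exercise value = 0.0000 ≤ continuation, so V_u = 0.0000
Node d (S = 26.25): continuation = e^(−0.1)·[0.7103·0.0000 + 0.2897·10.3125] = 2.7028; exercise value = 3.7500 > continuation, so V_d = 3.7500 (exercise)
Node 0 (S = 35): continuation = e^(−0.1)·[0.7103·0.0000 + 0.2897·3.7500] = 0.9829; exercise value = 0.0000 ≤ continuation, so V_0 = 0.9829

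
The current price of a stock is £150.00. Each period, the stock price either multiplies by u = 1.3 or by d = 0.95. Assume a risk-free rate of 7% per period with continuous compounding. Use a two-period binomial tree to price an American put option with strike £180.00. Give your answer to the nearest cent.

Risk-neutral probability p = (e^0.07 − 0.95)/(1.3 − 0.95) = 0.1225/0.3500 = 0.3500
Terminal stock prices: S_uu = 253.5, S_ud = 185.2, S_dd = 135.4
Terminal payoffs (K − S): max(-73.5, 0) = 0, max(-5.25, 0) = 0, max(44.62, 0) = 44.62
Node u (S = 195): continuation = e^(−0.07)·[0.3500·0.0000 + 0.6500·0.0000] = 0.0000; exercise value = 0.0000 ≤ continuation, so V_u = 0.0000
Node d (S = 142.5): continuation = e^(−0.07)·[0.3500·0.0000 + 0.6500·44.6250] = 27.0443; exercise value = 37.5000 > continuation, so V_d = 37.5000 (exercise)
Node 0 (S = 150): continuation = e^(−0.07)·[0.3500·0.0000 + 0.6500·37.5000] = 22.7263; exercise value = 30.0000 > continuation, so V_0 = 30.0000 (exercise)

£30.00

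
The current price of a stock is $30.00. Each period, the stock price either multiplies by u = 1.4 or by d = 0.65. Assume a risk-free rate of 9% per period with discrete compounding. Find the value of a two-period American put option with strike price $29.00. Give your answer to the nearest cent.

Risk-neutral probability p = (1 + 0.09 − 0.65)/(1.4 − 0.65) = 0.4400/0.7500 = 0.5867
Terminal stock prices: S_uu = 58.8, S_ud = 27.3, S_dd = 12.68
Terminal payoffs (K − S): max(-29.8, 0) = 0, max(1.7, 0) = 1.7, max(16.32, 0) = 16.32
Node u (S = 42): continuation = 1/1.09·[0.5867·0.0000 + 0.4133·1.7000] = 0.6446; exercise value = 0.0000 ≤ continuation, so V_u = 0.6446
Node d (S = 19.5): continuation = 1/1.09·[0.5867·1.7000 + 0.4133·16.3250] = 7.1055; exercise value = 9.5000 > continuation, so V_d = 9.5000 (exercise)
Node 0 (S = 30): continuation = 1/1.09·[0.5867·0.6446 + 0.4133·9.5000] = 3.9494; exercise value = 0.0000 ≤ continuation, so V_0 = 3.9494

$3.95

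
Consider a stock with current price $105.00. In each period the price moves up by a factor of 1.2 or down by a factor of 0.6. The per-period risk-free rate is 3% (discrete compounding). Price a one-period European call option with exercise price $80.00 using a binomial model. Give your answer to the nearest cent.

Risk-neutral probability p = (1 + 0.03 − 0.6)/(1.2 − 0.6) = 0.4300/0.6000 = 0.7167
Terminal stock prices: S_u = 126, S_d = 63
Terminal payoffs (S − K): max(46, 0) = 46, max(-17, 0) = 0
Node 0 (S = 105): V_0 = 1/1.03·[0.7167·46.0000 + 0.2833·0.0000] = 32.0065

$32.01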